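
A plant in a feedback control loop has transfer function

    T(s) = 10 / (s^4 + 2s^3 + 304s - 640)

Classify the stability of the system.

The denominator s^4 + 2s^3 + 304s - 640 factors as (s + 8)(s - 2)(s^2 - 4s + 40), giving poles at s = -8, 2, 2 ± 6j.
Since the pole(s) at s = 2, 2 + 6j, 2 - 6j lie in the right half-plane, the system is unstable.

unstable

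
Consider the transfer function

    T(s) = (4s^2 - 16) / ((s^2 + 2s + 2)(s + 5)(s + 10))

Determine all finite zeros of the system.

s = 2, -2

Set the numerator to zero: 4s^2 - 16 = 0, i.e. 4·(s^2 - 4) = 0.
Factoring: (s - 2)(s + 2) = 0.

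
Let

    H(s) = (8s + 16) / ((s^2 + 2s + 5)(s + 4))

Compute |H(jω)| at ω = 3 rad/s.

|H(j3)| = 0.8000

Substitute s = j3: numerator = 16 + j24, denominator = -34 + j12.
|H(j3)| = |16 + j24| / |-34 + j12| = 28.844 / 36.056 = 0.8000.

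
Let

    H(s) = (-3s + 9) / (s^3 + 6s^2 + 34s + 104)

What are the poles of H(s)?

s = -1 + 5j, -1 - 5j, -4

The poles are the roots of the denominator s^3 + 6s^2 + 34s + 104 = 0.
Trying s = -4: the polynomial evaluates to 0, so (s + 4) is a factor.
Dividing out leaves s^2 + 2s + 26 = 0.
The quadratic formula then gives s = -1 ± 5j.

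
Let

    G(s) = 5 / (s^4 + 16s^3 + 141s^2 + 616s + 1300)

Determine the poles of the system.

s = -4 ± 3j, -4 ± 6j

The poles are the roots of the denominator s^4 + 16s^3 + 141s^2 + 616s + 1300 = 0.
No real roots exist; factor into two real quadratics: (s^2 + 8s + 25)(s^2 + 8s + 52) = 0.
Each quadratic gives a conjugate pair via the quadratic formula.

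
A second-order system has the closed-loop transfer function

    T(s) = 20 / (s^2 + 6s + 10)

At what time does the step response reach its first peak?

Comparing s^2 + 6s + 10 to s^2 + 2ζωₙs + ωₙ²: ωₙ = √10 ≈ 3.162 rad/s and ζ = 6/(2·√10) ≈ 0.9487.
ζωₙ = 6/2 = 3, so ω_d = ωₙ√(1−ζ²) = √(ωₙ² − (ζωₙ)²) = √(10 − 3²) = √1 = 1 rad/s.
t_p = π/ω_d = π/1 ≈ 3.142 s.

t_p ≈ 3.142 s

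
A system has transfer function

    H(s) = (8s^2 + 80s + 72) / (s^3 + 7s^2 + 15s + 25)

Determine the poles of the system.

The poles are the roots of the denominator s^3 + 7s^2 + 15s + 25 = 0.
Trying s = -5: the polynomial evaluates to 0, so (s + 5) is a factor.
Dividing out leaves s^2 + 2s + 5 = 0.
The quadratic formula then gives s = -1 ± 2j.

s = -1 + 2j, -1 - 2j, -5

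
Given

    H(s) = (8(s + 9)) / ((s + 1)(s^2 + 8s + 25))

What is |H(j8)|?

Substitute s = j8: numerator = 72 + j64, denominator = -551 - j248.
|H(j8)| = |72 + j64| / |-551 - j248| = 96.333 / 604.24 ≈ 0.1594.

|H(j8)| ≈ 0.1594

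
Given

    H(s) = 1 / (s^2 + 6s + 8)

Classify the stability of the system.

The denominator s^2 + 6s + 8 factors as (s + 4)(s + 2), giving poles at s = -4, -2.
Since all poles lie strictly in the left half-plane, the system is stable.

stable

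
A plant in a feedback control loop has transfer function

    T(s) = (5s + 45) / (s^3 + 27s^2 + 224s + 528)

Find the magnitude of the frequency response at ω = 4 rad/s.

|T(j4)| ≈ 0.05880

Substitute s = j4: numerator = 45 + j20, denominator = 96 + j832.
|T(j4)| = |45 + j20| / |96 + j832| = 49.244 / 837.52 ≈ 0.05880.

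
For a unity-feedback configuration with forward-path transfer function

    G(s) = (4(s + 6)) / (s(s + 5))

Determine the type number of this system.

The denominator has 1 factor of s at the origin (free integrator), so this is a Type 1 system.

Type 1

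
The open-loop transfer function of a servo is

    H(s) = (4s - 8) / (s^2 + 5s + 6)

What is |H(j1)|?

|H(j1)| ≈ 1.265

Substitute s = j1: numerator = -8 + j4, denominator = 5 + j5.
|H(j1)| = |-8 + j4| / |5 + j5| = 8.9443 / 7.0711 ≈ 1.265.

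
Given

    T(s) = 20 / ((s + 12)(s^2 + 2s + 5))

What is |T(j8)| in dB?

|T(j8)|_dB ≈ -32.9 dB

Substitute s = j8: numerator = 20, denominator = -836 - j280.
|T(j8)| = |20| / |-836 - j280| = 20 / 881.64 ≈ 0.02268.
In decibels: 20·log₁₀(0.02268) ≈ -32.9 dB.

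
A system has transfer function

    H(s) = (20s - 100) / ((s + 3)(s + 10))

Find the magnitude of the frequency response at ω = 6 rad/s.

Substitute s = j6: numerator = -100 + j120, denominator = -6 + j78.
|H(j6)| = |-100 + j120| / |-6 + j78| = 156.20 / 78.230 ≈ 1.997.

|H(j6)| ≈ 1.997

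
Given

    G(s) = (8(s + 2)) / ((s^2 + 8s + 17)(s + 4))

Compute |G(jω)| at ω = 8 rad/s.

Substitute s = j8: numerator = 16 + j64, denominator = -700 - j120.
|G(j8)| = |16 + j64| / |-700 - j120| = 65.970 / 710.21 ≈ 0.09289.

|G(j8)| ≈ 0.09289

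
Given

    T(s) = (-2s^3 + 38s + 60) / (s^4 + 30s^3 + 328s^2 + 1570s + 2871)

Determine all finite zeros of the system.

Set the numerator to zero: -2s^3 + 38s + 60 = 0, i.e. -2·(s^3 - 19s - 30) = 0.
Factoring: (s - 5)(s + 2)(s + 3) = 0.

s = 5, -2, -3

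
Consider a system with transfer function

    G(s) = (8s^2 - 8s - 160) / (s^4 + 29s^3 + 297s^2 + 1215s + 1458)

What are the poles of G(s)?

s = -9, -9, -2, -9

The poles are the roots of the denominator s^4 + 29s^3 + 297s^2 + 1215s + 1458 = 0.
Trying s = -9: the polynomial evaluates to 0, so (s + 9) is a factor.
Dividing out leaves s^3 + 20s^2 + 117s + 162 = 0.
This factors further as (s + 9)^2(s + 2) = 0.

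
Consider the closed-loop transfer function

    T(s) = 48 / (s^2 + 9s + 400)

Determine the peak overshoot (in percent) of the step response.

Comparing s^2 + 9s + 400 to s^2 + 2ζωₙs + ωₙ²: ωₙ = 20 rad/s and ζ = 9/(2·20) = 0.225.
%OS = 100·exp(−πζ/√(1−ζ²)) = 100·exp(−π·0.225/√(1−0.225²)) ≈ 48.4%.

%OS ≈ 48.4%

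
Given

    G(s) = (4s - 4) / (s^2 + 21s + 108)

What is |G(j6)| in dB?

Substitute s = j6: numerator = -4 + j24, denominator = 72 + j126.
|G(j6)| = |-4 + j24| / |72 + j126| = 24.331 / 145.12 ≈ 0.1677.
In decibels: 20·log₁₀(0.1677) ≈ -15.5 dB.

|G(j6)|_dB ≈ -15.5 dB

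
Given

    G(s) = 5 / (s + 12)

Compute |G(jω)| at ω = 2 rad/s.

|G(j2)| ≈ 0.4110

Substitute s = j2: numerator = 5, denominator = 12 + j2.
|G(j2)| = |5| / |12 + j2| = 5 / 12.166 ≈ 0.4110.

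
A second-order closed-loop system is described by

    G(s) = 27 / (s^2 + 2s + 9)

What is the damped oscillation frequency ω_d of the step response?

Comparing s^2 + 2s + 9 to s^2 + 2ζωₙs + ωₙ²: ωₙ = 3 rad/s and ζ = 2/(2·3) ≈ 0.3333.
ζωₙ = 2/2 = 1, so ω_d = ωₙ√(1−ζ²) = √(ωₙ² − (ζωₙ)²) = √(9 − 1²) = √8 ≈ 2.828 rad/s.

ω_d ≈ 2.828 rad/s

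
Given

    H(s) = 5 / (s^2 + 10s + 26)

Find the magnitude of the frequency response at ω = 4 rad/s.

Substitute s = j4: numerator = 5, denominator = 10 + j40.
|H(j4)| = |5| / |10 + j40| = 5 / 41.231 ≈ 0.1213.

|H(j4)| ≈ 0.1213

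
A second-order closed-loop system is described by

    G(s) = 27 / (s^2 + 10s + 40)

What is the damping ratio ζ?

ζ ≈ 0.7906

Compare the denominator to the standard form s^2 + 2ζωₙs + ωₙ².
ωₙ² = 40, so ωₙ = √40 ≈ 6.325 rad/s.
2ζωₙ = 10, so ζ = 10/(2·√40) ≈ 0.7906.
With ζ = 0.7906 the response is underdamped.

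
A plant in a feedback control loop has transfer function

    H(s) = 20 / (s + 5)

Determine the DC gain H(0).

H(0) = 4

Set s = 0: H(0) = (20) / (5) = 4.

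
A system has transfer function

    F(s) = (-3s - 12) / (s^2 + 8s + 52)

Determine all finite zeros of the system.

Set the numerator to zero: -3s - 12 = 0, i.e. -3·(s + 4) = 0.
So s = -4.

s = -4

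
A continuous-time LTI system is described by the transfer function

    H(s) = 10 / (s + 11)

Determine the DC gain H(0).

Set s = 0: H(0) = (10) / (11) = 10/11.

H(0) = 10/11 ≈ 0.9091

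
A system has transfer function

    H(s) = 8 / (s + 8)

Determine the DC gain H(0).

H(0) = 1

At s = 0 each factor (s + a) contributes a and each (s^2 + bs + c) contributes c.
H(0) = 8·1 / ((8)) = 8/8 = 1.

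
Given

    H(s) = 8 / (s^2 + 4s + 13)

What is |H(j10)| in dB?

|H(j10)|_dB ≈ -21.6 dB

Substitute s = j10: numerator = 8, denominator = -87 + j40.
|H(j10)| = |8| / |-87 + j40| = 8 / 95.755 ≈ 0.08355.
In decibels: 20·log₁₀(0.08355) ≈ -21.6 dB.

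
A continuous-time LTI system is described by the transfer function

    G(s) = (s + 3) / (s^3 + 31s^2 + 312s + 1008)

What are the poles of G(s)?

s = -12, -7, -12

The poles are the roots of the denominator s^3 + 31s^2 + 312s + 1008 = 0.
Trying s = -12: the polynomial evaluates to 0, so (s + 12) is a factor.
Dividing out leaves s^2 + 19s + 84 = 0.
Factoring the quadratic: (s + 7)(s + 12) = 0.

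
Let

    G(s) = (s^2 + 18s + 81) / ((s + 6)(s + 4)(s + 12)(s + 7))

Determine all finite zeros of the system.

s = -9, -9

Set the numerator to zero: s^2 + 18s + 81 = 0.
Factoring: (s + 9)^2 = 0.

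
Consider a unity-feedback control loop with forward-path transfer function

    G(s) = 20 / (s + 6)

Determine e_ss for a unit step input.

e_ss = 0.2308

G(s) has no poles at the origin.
This is a Type 0 system. Kp = lim_{s→0} G(s) = 20/6 = 10/3.
e_ss = 1/(1 + Kp) = 1/(1 + 10/3) = 3/13 ≈ 0.2308.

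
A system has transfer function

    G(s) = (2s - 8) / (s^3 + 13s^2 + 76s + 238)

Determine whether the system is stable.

stable

The denominator s^3 + 13s^2 + 76s + 238 factors as (s^2 + 6s + 34)(s + 7), giving poles at s = -3 + 5j, -3 - 5j, -7.
Since all poles lie strictly in the left half-plane, the system is stable.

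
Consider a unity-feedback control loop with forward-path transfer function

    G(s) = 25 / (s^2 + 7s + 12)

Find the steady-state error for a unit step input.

e_ss = 0.3243

G(s) has no poles at the origin.
This is a Type 0 system. Kp = lim_{s→0} G(s) = 25/12.
e_ss = 1/(1 + Kp) = 1/(1 + 25/12) = 12/37 ≈ 0.3243.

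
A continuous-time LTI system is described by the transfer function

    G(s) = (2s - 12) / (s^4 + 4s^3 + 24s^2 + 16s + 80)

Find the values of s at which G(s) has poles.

s = 2j, -2j, -2 + 4j, -2 - 4j

The poles are the roots of the denominator s^4 + 4s^3 + 24s^2 + 16s + 80 = 0.
No real roots exist; factor into two real quadratics: (s^2 + 4)(s^2 + 4s + 20) = 0.
Each quadratic gives a conjugate pair via the quadratic formula.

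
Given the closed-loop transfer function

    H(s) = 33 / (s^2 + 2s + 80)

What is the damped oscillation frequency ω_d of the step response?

ω_d ≈ 8.888 rad/s

Comparing s^2 + 2s + 80 to s^2 + 2ζωₙs + ωₙ²: ωₙ = √80 ≈ 8.944 rad/s and ζ = 2/(2·√80) ≈ 0.1118.
ζωₙ = 2/2 = 1, so ω_d = ωₙ√(1−ζ²) = √(ωₙ² − (ζωₙ)²) = √(80 − 1²) = √79 ≈ 8.888 rad/s.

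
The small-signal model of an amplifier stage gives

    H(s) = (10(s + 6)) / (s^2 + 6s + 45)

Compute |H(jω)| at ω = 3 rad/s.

Substitute s = j3: numerator = 60 + j30, denominator = 36 + j18.
|H(j3)| = |60 + j30| / |36 + j18| = 67.082 / 40.249 ≈ 1.667.

|H(j3)| ≈ 1.667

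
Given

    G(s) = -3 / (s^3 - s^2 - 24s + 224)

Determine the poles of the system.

s = 4 + 4j, 4 - 4j, -7

The poles are the roots of the denominator s^3 - s^2 - 24s + 224 = 0.
Trying s = -7: the polynomial evaluates to 0, so (s + 7) is a factor.
Dividing out leaves s^2 - 8s + 32 = 0.
The quadratic formula then gives s = 4 ± 4j.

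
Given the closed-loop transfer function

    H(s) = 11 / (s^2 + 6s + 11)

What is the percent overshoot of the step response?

Comparing s^2 + 6s + 11 to s^2 + 2ζωₙs + ωₙ²: ωₙ = √11 ≈ 3.317 rad/s and ζ = 6/(2·√11) ≈ 0.9045.
%OS = 100·exp(−πζ/√(1−ζ²)) = 100·exp(−π·0.9045/√(1−0.9045²)) ≈ 0.128%.

%OS ≈ 0.128%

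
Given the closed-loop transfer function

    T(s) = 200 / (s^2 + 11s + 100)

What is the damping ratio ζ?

Compare the denominator to the standard form s^2 + 2ζωₙs + ωₙ².
ωₙ² = 100, so ωₙ = 10 rad/s.
2ζωₙ = 11, so ζ = 11/(2·10) = 0.55.

ζ = 0.55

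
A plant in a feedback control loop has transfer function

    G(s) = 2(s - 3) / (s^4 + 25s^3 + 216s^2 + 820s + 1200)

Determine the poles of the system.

The poles are the roots of the denominator s^4 + 25s^3 + 216s^2 + 820s + 1200 = 0.
Trying s = -12: the polynomial evaluates to 0, so (s + 12) is a factor.
Dividing out leaves s^3 + 13s^2 + 60s + 100 = 0.
This factors further as (s^2 + 8s + 20)(s + 5) = 0.

s = -4 + 2j, -4 - 2j, -12, -5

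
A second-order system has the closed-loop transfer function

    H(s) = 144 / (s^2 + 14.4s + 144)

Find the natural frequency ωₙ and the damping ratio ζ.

Compare the denominator to the standard form s^2 + 2ζωₙs + ωₙ².
ωₙ² = 144, so ωₙ = 12 rad/s.
2ζωₙ = 14.4, so ζ = 14.4/(2·12) = 0.6.
With ζ = 0.6 the response is underdamped.

ωₙ = 12 rad/s, ζ = 0.6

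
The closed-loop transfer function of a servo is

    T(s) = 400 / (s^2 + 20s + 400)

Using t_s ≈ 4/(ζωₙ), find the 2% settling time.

Comparing s^2 + 20s + 400 to s^2 + 2ζωₙs + ωₙ²: ωₙ = 20 rad/s and ζ = 20/(2·20) = 0.5.
ζωₙ = 20/2 = 10, so t_s ≈ 4/(ζωₙ) = 4/10 = 0.4000 s.

t_s ≈ 0.4000 s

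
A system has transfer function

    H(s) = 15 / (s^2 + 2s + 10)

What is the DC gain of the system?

Set s = 0: H(0) = (15) / (10) = 3/2.

H(0) = 3/2 ≈ 1.500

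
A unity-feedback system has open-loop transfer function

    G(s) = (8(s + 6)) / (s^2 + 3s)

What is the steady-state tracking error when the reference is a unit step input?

G(s) has one pole at the origin.
This is a Type 1 system; for a step input the steady-state error is zero.

e_ss = 0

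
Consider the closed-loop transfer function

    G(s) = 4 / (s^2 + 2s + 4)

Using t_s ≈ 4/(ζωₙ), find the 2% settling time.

t_s ≈ 4 s

Comparing s^2 + 2s + 4 to s^2 + 2ζωₙs + ωₙ²: ωₙ = 2 rad/s and ζ = 2/(2·2) = 0.5.
ζωₙ = 2/2 = 1, so t_s ≈ 4/(ζωₙ) = 4/1 = 4 s.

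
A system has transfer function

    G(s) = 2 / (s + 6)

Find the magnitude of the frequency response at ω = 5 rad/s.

Substitute s = j5: numerator = 2, denominator = 6 + j5.
|G(j5)| = |2| / |6 + j5| = 2 / 7.8102 ≈ 0.2561.

|G(j5)| ≈ 0.2561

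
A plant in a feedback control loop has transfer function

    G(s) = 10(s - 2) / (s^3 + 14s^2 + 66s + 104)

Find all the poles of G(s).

s = -4, -5 ± j

The poles are the roots of the denominator s^3 + 14s^2 + 66s + 104 = 0.
Trying s = -4: the polynomial evaluates to 0, so (s + 4) is a factor.
Dividing out leaves s^2 + 10s + 26 = 0.
The quadratic formula then gives s = -5 ± 1j.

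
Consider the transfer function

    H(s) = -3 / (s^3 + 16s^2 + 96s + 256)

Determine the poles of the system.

s = -4 + 4j, -4 - 4j, -8

The poles are the roots of the denominator s^3 + 16s^2 + 96s + 256 = 0.
Trying s = -8: the polynomial evaluates to 0, so (s + 8) is a factor.
Dividing out leaves s^2 + 8s + 32 = 0.
The quadratic formula then gives s = -4 ± 4j.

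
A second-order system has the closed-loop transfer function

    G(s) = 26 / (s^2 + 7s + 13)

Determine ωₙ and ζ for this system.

ωₙ ≈ 3.606 rad/s, ζ ≈ 0.9707

Compare the denominator to the standard form s^2 + 2ζωₙs + ωₙ².
ωₙ² = 13, so ωₙ = √13 ≈ 3.606 rad/s.
2ζωₙ = 7, so ζ = 7/(2·√13) ≈ 0.9707.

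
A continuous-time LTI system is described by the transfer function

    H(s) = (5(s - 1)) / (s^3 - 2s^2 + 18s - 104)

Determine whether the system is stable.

unstable

The denominator s^3 - 2s^2 + 18s - 104 factors as (s - 4)(s^2 + 2s + 26), giving poles at s = 4, -1 ± 5j.
Since the pole(s) at s = 4 lie in the right half-plane, the system is unstable.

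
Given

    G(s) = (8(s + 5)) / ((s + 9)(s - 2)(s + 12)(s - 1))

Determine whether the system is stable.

The poles can be read from the denominator factors: s = -9, 2, -12, 1.
Since the pole(s) at s = 2, 1 lie in the right half-plane, the system is unstable.

unstable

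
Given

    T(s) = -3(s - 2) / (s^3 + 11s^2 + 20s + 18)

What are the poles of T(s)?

The poles are the roots of the denominator s^3 + 11s^2 + 20s + 18 = 0.
Trying s = -9: the polynomial evaluates to 0, so (s + 9) is a factor.
Dividing out leaves s^2 + 2s + 2 = 0.
The quadratic formula then gives s = -1 ± 1j.

s = -1 ± j, -9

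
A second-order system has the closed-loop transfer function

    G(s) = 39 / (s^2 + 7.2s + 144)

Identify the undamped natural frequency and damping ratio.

Compare the denominator to the standard form s^2 + 2ζωₙs + ωₙ².
ωₙ² = 144, so ωₙ = 12 rad/s.
2ζωₙ = 7.2, so ζ = 7.2/(2·12) = 0.3.

ωₙ = 12 rad/s, ζ = 0.3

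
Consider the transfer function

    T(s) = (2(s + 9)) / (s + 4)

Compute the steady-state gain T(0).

T(0) = 9/2 ≈ 4.500

At s = 0 each factor (s + a) contributes a and each (s^2 + bs + c) contributes c.
T(0) = 2·(9) / ((4)) = 18/4 = 9/2.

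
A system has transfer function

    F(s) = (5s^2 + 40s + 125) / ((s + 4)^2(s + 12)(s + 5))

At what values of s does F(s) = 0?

Set the numerator to zero: 5s^2 + 40s + 125 = 0, i.e. 5·(s^2 + 8s + 25) = 0.
Factoring: (s^2 + 8s + 25) = 0.

s = -4 + 3j, -4 - 3j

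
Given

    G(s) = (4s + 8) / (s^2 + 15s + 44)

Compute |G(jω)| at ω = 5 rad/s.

Substitute s = j5: numerator = 8 + j20, denominator = 19 + j75.
|G(j5)| = |8 + j20| / |19 + j75| = 21.541 / 77.369 ≈ 0.2784.

|G(j5)| ≈ 0.2784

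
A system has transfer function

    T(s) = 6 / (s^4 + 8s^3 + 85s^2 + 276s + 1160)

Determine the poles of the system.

The poles are the roots of the denominator s^4 + 8s^3 + 85s^2 + 276s + 1160 = 0.
No real roots exist; factor into two real quadratics: (s^2 + 4s + 29)(s^2 + 4s + 40) = 0.
Each quadratic gives a conjugate pair via the quadratic formula.

s = -2 ± 5j, -2 ± 6j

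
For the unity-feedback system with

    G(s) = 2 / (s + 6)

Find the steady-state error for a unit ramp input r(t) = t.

G(s) has no poles at the origin.
This is a Type 0 system; Kv = lim_{s→0} s·G(s) = 0, so the steady-state error for a ramp input is infinite.

e_ss = ∞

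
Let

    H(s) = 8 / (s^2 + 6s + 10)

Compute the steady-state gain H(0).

Set s = 0: H(0) = (8) / (10) = 4/5.

H(0) = 4/5 ≈ 0.8000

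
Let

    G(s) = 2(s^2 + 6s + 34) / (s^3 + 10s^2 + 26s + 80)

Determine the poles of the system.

s = -8, -1 + 3j, -1 - 3j

The poles are the roots of the denominator s^3 + 10s^2 + 26s + 80 = 0.
Trying s = -8: the polynomial evaluates to 0, so (s + 8) is a factor.
Dividing out leaves s^2 + 2s + 10 = 0.
The quadratic formula then gives s = -1 ± 3j.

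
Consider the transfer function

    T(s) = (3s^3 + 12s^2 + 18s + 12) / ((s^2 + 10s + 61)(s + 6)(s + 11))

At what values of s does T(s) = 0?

s = -2, -1 + j, -1 - j

Set the numerator to zero: 3s^3 + 12s^2 + 18s + 12 = 0, i.e. 3·(s^3 + 4s^2 + 6s + 4) = 0.
Factoring: (s + 2)(s^2 + 2s + 2) = 0.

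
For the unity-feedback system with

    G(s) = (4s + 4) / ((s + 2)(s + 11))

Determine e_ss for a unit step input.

G(s) has no poles at the origin.
This is a Type 0 system. Kp = lim_{s→0} G(s) = 4/22 = 2/11.
e_ss = 1/(1 + Kp) = 1/(1 + 2/11) = 11/13 ≈ 0.8462.

e_ss = 0.8462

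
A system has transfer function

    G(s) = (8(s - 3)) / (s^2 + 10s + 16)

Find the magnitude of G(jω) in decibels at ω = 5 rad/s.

Substitute s = j5: numerator = -24 + j40, denominator = -9 + j50.
|G(j5)| = |-24 + j40| / |-9 + j50| = 46.648 / 50.804 ≈ 0.9182.
In decibels: 20·log₁₀(0.9182) ≈ -0.741 dB.

|G(j5)|_dB ≈ -0.741 dB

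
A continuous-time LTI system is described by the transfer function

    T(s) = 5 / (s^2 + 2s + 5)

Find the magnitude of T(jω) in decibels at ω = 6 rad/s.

|T(j6)|_dB ≈ -16.5 dB

Substitute s = j6: numerator = 5, denominator = -31 + j12.
|T(j6)| = |5| / |-31 + j12| = 5 / 33.242 ≈ 0.1504.
In decibels: 20·log₁₀(0.1504) ≈ -16.5 dB.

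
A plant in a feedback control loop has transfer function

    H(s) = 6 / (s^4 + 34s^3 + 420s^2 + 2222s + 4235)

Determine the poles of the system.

The poles are the roots of the denominator s^4 + 34s^3 + 420s^2 + 2222s + 4235 = 0.
Trying s = -5: the polynomial evaluates to 0, so (s + 5) is a factor.
Dividing out leaves s^3 + 29s^2 + 275s + 847 = 0.
This factors further as (s + 7)(s + 11)^2 = 0.

s = -5, -7, -11, -11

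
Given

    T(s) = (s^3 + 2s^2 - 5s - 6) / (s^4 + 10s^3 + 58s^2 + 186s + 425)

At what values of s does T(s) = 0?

Set the numerator to zero: s^3 + 2s^2 - 5s - 6 = 0.
Factoring: (s + 1)(s - 2)(s + 3) = 0.

s = -1, 2, -3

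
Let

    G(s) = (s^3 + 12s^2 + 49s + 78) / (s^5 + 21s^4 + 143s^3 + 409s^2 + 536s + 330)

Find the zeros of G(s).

Set the numerator to zero: s^3 + 12s^2 + 49s + 78 = 0.
Factoring: (s^2 + 6s + 13)(s + 6) = 0.

s = -3 ± 2j, -6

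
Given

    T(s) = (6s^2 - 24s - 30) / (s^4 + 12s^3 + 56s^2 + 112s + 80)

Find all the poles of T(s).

The poles are the roots of the denominator s^4 + 12s^3 + 56s^2 + 112s + 80 = 0.
Trying s = -2: the polynomial evaluates to 0, so (s + 2) is a factor.
Dividing out leaves s^3 + 10s^2 + 36s + 40 = 0.
This factors further as (s^2 + 8s + 20)(s + 2) = 0.

s = -4 + 2j, -4 - 2j, -2, -2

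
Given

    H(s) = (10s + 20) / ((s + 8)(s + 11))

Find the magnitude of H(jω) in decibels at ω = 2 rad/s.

|H(j2)|_dB ≈ -10.3 dB

Substitute s = j2: numerator = 20 + j20, denominator = 84 + j38.
|H(j2)| = |20 + j20| / |84 + j38| = 28.284 / 92.195 ≈ 0.3068.
In decibels: 20·log₁₀(0.3068) ≈ -10.3 dB.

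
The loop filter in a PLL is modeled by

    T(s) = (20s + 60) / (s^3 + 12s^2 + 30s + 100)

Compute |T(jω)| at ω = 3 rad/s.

|T(j3)| ≈ 1.336

Substitute s = j3: numerator = 60 + j60, denominator = -8 + j63.
|T(j3)| = |60 + j60| / |-8 + j63| = 84.853 / 63.506 ≈ 1.336.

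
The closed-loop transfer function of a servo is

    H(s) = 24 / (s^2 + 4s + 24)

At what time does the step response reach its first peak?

t_p ≈ 0.7025 s

Comparing s^2 + 4s + 24 to s^2 + 2ζωₙs + ωₙ²: ωₙ = √24 ≈ 4.899 rad/s and ζ = 4/(2·√24) ≈ 0.4082.
ζωₙ = 4/2 = 2, so ω_d = ωₙ√(1−ζ²) = √(ωₙ² − (ζωₙ)²) = √(24 − 2²) = √20 ≈ 4.472 rad/s.
t_p = π/ω_d = π/4.472 ≈ 0.7025 s.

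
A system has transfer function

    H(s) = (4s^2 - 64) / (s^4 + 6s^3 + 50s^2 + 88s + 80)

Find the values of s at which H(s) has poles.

The poles are the roots of the denominator s^4 + 6s^3 + 50s^2 + 88s + 80 = 0.
No real roots exist; factor into two real quadratics: (s^2 + 4s + 40)(s^2 + 2s + 2) = 0.
Each quadratic gives a conjugate pair via the quadratic formula.

s = -2 ± 6j, -1 ± j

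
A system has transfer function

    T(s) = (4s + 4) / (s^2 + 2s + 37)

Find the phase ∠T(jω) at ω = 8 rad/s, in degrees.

At s = j8: numerator = 4 + j32, denominator = -27 + j16.
∠T = ∠num − ∠den = 82.875° − (149.35°) = -66.47°.

∠T(j8) ≈ -66.47°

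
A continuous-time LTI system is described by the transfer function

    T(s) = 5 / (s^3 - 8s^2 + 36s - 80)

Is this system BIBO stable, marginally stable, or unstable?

The denominator s^3 - 8s^2 + 36s - 80 factors as (s - 4)(s^2 - 4s + 20), giving poles at s = 4, 2 ± 4j.
Since the pole(s) at s = 4, 2 + 4j, 2 - 4j lie in the right half-plane, the system is unstable.

unstable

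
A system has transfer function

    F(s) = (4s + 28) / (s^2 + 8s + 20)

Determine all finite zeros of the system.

s = -7

Set the numerator to zero: 4s + 28 = 0, i.e. 4·(s + 7) = 0.
So s = -7.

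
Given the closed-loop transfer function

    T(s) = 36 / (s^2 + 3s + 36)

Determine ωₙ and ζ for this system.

Compare the denominator to the standard form s^2 + 2ζωₙs + ωₙ².
ωₙ² = 36, so ωₙ = 6 rad/s.
2ζωₙ = 3, so ζ = 3/(2·6) = 0.25.

ωₙ = 6 rad/s, ζ = 0.25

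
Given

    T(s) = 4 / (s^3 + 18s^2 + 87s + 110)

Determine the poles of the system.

s = -2, -5, -11

The poles are the roots of the denominator s^3 + 18s^2 + 87s + 110 = 0.
Trying s = -2: the polynomial evaluates to 0, so (s + 2) is a factor.
Dividing out leaves s^2 + 16s + 55 = 0.
Factoring the quadratic: (s + 5)(s + 11) = 0.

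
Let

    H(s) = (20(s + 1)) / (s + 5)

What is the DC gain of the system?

Set s = 0: H(0) = (20) / (5) = 4.

H(0) = 4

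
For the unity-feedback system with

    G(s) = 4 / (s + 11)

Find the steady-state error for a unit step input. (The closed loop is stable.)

e_ss = 0.7333

G(s) has no poles at the origin.
This is a Type 0 system. Kp = lim_{s→0} G(s) = 4/11.
e_ss = 1/(1 + Kp) = 1/(1 + 4/11) = 11/15 ≈ 0.7333.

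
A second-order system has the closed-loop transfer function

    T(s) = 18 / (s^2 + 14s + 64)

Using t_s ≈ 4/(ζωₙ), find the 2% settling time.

t_s ≈ 0.5714 s

Comparing s^2 + 14s + 64 to s^2 + 2ζωₙs + ωₙ²: ωₙ = 8 rad/s and ζ = 14/(2·8) = 0.875.
ζωₙ = 14/2 = 7, so t_s ≈ 4/(ζωₙ) = 4/7 ≈ 0.5714 s.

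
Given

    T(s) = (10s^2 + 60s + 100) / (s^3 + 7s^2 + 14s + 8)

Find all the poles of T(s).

The poles are the roots of the denominator s^3 + 7s^2 + 14s + 8 = 0.
Trying s = -4: the polynomial evaluates to 0, so (s + 4) is a factor.
Dividing out leaves s^2 + 3s + 2 = 0.
Factoring the quadratic: (s + 2)(s + 1) = 0.

s = -4, -2, -1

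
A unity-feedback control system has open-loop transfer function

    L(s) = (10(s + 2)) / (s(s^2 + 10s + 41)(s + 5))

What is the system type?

The denominator has 1 factor of s at the origin (free integrator), so this is a Type 1 system.

Type 1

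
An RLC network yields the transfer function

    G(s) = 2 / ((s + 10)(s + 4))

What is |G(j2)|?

Substitute s = j2: numerator = 2, denominator = 36 + j28.
|G(j2)| = |2| / |36 + j28| = 2 / 45.607 ≈ 0.04385.

|G(j2)| ≈ 0.04385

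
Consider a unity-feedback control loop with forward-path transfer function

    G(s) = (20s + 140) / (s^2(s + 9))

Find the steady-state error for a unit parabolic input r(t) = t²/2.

e_ss = 0.06429

G(s) has 2 poles at the origin.
This is a Type 2 system. Ka = lim_{s→0} s^2·G(s) = 140/9.
e_ss = 1/Ka = 1/(140/9) = 9/140 ≈ 0.06429.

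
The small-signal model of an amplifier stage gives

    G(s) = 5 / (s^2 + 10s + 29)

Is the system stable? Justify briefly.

stable

The denominator s^2 + 10s + 29 factors as (s^2 + 10s + 29), giving poles at s = -5 ± 2j.
Since all poles lie strictly in the left half-plane, the system is stable.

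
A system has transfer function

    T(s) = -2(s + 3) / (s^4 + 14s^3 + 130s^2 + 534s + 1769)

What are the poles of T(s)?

The poles are the roots of the denominator s^4 + 14s^3 + 130s^2 + 534s + 1769 = 0.
No real roots exist; factor into two real quadratics: (s^2 + 10s + 61)(s^2 + 4s + 29) = 0.
Each quadratic gives a conjugate pair via the quadratic formula.

s = -5 ± 6j, -2 ± 5j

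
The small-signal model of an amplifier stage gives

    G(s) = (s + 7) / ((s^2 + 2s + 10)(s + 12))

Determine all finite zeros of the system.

s = -7

Set the numerator to zero: s + 7 = 0.
So s = -7.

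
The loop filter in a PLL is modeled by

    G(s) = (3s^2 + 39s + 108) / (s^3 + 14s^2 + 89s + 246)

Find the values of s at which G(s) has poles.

The poles are the roots of the denominator s^3 + 14s^2 + 89s + 246 = 0.
Trying s = -6: the polynomial evaluates to 0, so (s + 6) is a factor.
Dividing out leaves s^2 + 8s + 41 = 0.
The quadratic formula then gives s = -4 ± 5j.

s = -4 + 5j, -4 - 5j, -6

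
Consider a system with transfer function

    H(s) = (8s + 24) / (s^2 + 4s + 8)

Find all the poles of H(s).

The poles are the roots of the denominator s^2 + 4s + 8 = 0.
Using the quadratic formula: s = (-4 ± √(-16))/2 = -2 ± 2j.

s = -2 ± 2j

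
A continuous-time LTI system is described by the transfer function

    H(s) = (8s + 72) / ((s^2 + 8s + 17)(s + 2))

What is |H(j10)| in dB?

|H(j10)|_dB ≈ -20.8 dB

Substitute s = j10: numerator = 72 + j80, denominator = -966 - j670.
|H(j10)| = |72 + j80| / |-966 - j670| = 107.63 / 1175.6 ≈ 0.09155.
In decibels: 20·log₁₀(0.09155) ≈ -20.8 dB.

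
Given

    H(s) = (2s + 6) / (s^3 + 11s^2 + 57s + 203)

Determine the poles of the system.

The poles are the roots of the denominator s^3 + 11s^2 + 57s + 203 = 0.
Trying s = -7: the polynomial evaluates to 0, so (s + 7) is a factor.
Dividing out leaves s^2 + 4s + 29 = 0.
The quadratic formula then gives s = -2 ± 5j.

s = -2 + 5j, -2 - 5j, -7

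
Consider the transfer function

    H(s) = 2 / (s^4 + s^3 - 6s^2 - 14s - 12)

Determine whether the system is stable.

The denominator s^4 + s^3 - 6s^2 - 14s - 12 factors as (s + 2)(s - 3)(s^2 + 2s + 2), giving poles at s = -2, 3, -1 + j, -1 - j.
Since the pole(s) at s = 3 lie in the right half-plane, the system is unstable.

unstable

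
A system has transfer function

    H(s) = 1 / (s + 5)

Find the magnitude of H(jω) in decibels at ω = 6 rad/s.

Substitute s = j6: numerator = 1, denominator = 5 + j6.
|H(j6)| = |1| / |5 + j6| = 1 / 7.8102 ≈ 0.1280.
In decibels: 20·log₁₀(0.1280) ≈ -17.9 dB.

|H(j6)|_dB ≈ -17.9 dB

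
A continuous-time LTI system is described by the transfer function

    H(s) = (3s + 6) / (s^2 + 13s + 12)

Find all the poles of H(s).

The poles are the roots of the denominator s^2 + 13s + 12 = 0.
Factoring: (s + 1)(s + 12) = 0, so s = -1 and s = -12.

s = -1, -12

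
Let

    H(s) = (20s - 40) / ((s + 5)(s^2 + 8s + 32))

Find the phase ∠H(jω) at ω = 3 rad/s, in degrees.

∠H(j3) ≈ 46.51°

At s = j3: numerator = -40 + j60, denominator = 43 + j189.
∠H = ∠num − ∠den = 123.69° − (77.183°) = 46.51°.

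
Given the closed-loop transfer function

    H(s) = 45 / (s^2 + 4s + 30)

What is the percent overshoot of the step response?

Comparing s^2 + 4s + 30 to s^2 + 2ζωₙs + ωₙ²: ωₙ = √30 ≈ 5.477 rad/s and ζ = 4/(2·√30) ≈ 0.3651.
%OS = 100·exp(−πζ/√(1−ζ²)) = 100·exp(−π·0.3651/√(1−0.3651²)) ≈ 29.2%.

%OS ≈ 29.2%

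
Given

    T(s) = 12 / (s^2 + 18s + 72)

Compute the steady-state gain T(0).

Set s = 0: T(0) = (12) / (72) = 1/6.

T(0) = 1/6 ≈ 0.1667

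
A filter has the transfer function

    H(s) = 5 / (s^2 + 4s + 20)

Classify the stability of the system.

The denominator s^2 + 4s + 20 factors as (s^2 + 4s + 20), giving poles at s = -2 + 4j, -2 - 4j.
Since all poles lie strictly in the left half-plane, the system is stable.

stable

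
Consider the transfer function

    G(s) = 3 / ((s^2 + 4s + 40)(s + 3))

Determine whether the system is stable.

The poles can be read from the denominator factors: s = -2 ± 6j, -3.
Since all poles lie strictly in the left half-plane, the system is stable.

stable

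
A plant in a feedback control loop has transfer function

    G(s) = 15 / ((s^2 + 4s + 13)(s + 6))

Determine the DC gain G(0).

G(0) = 5/26 ≈ 0.1923

Set s = 0: G(0) = (15) / (78) = 5/26.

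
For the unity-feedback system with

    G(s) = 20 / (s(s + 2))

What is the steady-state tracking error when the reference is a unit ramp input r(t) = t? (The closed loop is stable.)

G(s) has one pole at the origin.
This is a Type 1 system. Kv = lim_{s→0} s·G(s) = 20/2 = 10.
e_ss = 1/Kv = 1/(10) = 1/10 ≈ 0.1000.

e_ss = 0.1000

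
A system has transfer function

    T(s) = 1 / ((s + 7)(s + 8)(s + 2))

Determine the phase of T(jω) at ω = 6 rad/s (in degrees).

At s = j6: numerator = 1, denominator = -500 + j300.
∠T = ∠num − ∠den = 0° − (149.04°) = -149.0°.

∠T(j6) ≈ -149.0°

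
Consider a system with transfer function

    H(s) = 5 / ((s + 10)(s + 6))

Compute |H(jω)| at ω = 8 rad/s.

|H(j8)| ≈ 0.03904

Substitute s = j8: numerator = 5, denominator = -4 + j128.
|H(j8)| = |5| / |-4 + j128| = 5 / 128.06 ≈ 0.03904.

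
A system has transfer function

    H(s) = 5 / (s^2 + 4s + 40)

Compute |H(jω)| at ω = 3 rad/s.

Substitute s = j3: numerator = 5, denominator = 31 + j12.
|H(j3)| = |5| / |31 + j12| = 5 / 33.242 ≈ 0.1504.

|H(j3)| ≈ 0.1504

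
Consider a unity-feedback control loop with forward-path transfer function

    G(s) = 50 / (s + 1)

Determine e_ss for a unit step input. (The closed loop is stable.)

G(s) has no poles at the origin.
This is a Type 0 system. Kp = lim_{s→0} G(s) = 50/1.
e_ss = 1/(1 + Kp) = 1/(1 + 50) = 1/51 ≈ 0.01961.

e_ss = 0.01961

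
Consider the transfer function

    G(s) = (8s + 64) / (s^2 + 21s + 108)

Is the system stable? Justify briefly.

The denominator s^2 + 21s + 108 factors as (s + 12)(s + 9), giving poles at s = -12, -9.
Since all poles lie strictly in the left half-plane, the system is stable.

stable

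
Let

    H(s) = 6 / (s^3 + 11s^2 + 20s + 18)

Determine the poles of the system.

s = -1 ± j, -9

The poles are the roots of the denominator s^3 + 11s^2 + 20s + 18 = 0.
Trying s = -9: the polynomial evaluates to 0, so (s + 9) is a factor.
Dividing out leaves s^2 + 2s + 2 = 0.
The quadratic formula then gives s = -1 ± 1j.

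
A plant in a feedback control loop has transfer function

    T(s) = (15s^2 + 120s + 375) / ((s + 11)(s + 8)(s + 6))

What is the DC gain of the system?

T(0) = 125/176 ≈ 0.7102

Set s = 0: T(0) = (375) / (528) = 125/176.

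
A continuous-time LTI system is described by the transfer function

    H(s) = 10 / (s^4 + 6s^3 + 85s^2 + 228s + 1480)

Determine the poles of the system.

s = -2 + 6j, -2 - 6j, -1 + 6j, -1 - 6j

The poles are the roots of the denominator s^4 + 6s^3 + 85s^2 + 228s + 1480 = 0.
No real roots exist; factor into two real quadratics: (s^2 + 4s + 40)(s^2 + 2s + 37) = 0.
Each quadratic gives a conjugate pair via the quadratic formula.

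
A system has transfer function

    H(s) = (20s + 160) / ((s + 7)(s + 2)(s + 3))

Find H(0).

H(0) = 80/21 ≈ 3.810

Set s = 0: H(0) = (160) / (42) = 80/21.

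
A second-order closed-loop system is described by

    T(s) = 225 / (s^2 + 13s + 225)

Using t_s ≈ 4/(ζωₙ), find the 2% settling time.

Comparing s^2 + 13s + 225 to s^2 + 2ζωₙs + ωₙ²: ωₙ = 15 rad/s and ζ = 13/(2·15) ≈ 0.4333.
ζωₙ = 13/2 = 6.5, so t_s ≈ 4/(ζωₙ) = 4/6.5 ≈ 0.6154 s.

t_s ≈ 0.6154 s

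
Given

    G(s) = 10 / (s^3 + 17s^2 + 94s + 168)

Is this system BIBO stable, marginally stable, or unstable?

stable

The denominator s^3 + 17s^2 + 94s + 168 factors as (s + 6)(s + 7)(s + 4), giving poles at s = -6, -7, -4.
Since all poles lie strictly in the left half-plane, the system is stable.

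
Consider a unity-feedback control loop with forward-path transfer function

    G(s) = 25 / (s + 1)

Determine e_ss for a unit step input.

G(s) has no poles at the origin.
This is a Type 0 system. Kp = lim_{s→0} G(s) = 25/1.
e_ss = 1/(1 + Kp) = 1/(1 + 25) = 1/26 ≈ 0.03846.

e_ss = 0.03846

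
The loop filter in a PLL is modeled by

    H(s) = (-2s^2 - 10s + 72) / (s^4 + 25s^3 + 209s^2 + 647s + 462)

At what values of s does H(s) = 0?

Set the numerator to zero: -2s^2 - 10s + 72 = 0, i.e. -2·(s^2 + 5s - 36) = 0.
Factoring: (s - 4)(s + 9) = 0.

s = 4, -9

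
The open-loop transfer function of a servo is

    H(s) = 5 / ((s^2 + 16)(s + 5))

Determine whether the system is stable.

marginally stable

The poles can be read from the denominator factors: s = 4j, -4j, -5.
Since the simple pole(s) at s = ±4j lie on the jω-axis with none in the right half-plane, the system is marginally stable.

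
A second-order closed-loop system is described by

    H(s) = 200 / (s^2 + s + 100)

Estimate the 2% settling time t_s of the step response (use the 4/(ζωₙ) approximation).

t_s ≈ 8 s

Comparing s^2 + s + 100 to s^2 + 2ζωₙs + ωₙ²: ωₙ = 10 rad/s and ζ = 1/(2·10) = 0.05.
ζωₙ = 1/2 = 0.5, so t_s ≈ 4/(ζωₙ) = 4/0.5 = 8 s.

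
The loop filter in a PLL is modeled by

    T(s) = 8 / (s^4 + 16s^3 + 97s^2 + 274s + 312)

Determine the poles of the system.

The poles are the roots of the denominator s^4 + 16s^3 + 97s^2 + 274s + 312 = 0.
Trying s = -6: the polynomial evaluates to 0, so (s + 6) is a factor.
Dividing out leaves s^3 + 10s^2 + 37s + 52 = 0.
This factors further as (s + 4)(s^2 + 6s + 13) = 0.

s = -6, -4, -3 + 2j, -3 - 2j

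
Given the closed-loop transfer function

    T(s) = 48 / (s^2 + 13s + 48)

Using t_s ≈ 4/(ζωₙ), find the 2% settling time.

t_s ≈ 0.6154 s

Comparing s^2 + 13s + 48 to s^2 + 2ζωₙs + ωₙ²: ωₙ = √48 ≈ 6.928 rad/s and ζ = 13/(2·√48) ≈ 0.9382.
ζωₙ = 13/2 = 6.5, so t_s ≈ 4/(ζωₙ) = 4/6.5 ≈ 0.6154 s.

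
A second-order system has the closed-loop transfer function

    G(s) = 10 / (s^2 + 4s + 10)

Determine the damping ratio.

ζ ≈ 0.6325

Compare the denominator to the standard form s^2 + 2ζωₙs + ωₙ².
ωₙ² = 10, so ωₙ = √10 ≈ 3.162 rad/s.
2ζωₙ = 4, so ζ = 4/(2·√10) ≈ 0.6325.
With ζ = 0.6325 the response is underdamped.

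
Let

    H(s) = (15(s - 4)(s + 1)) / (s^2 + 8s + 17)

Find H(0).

H(0) = -60/17 ≈ -3.529

At s = 0 each factor (s + a) contributes a and each (s^2 + bs + c) contributes c.
H(0) = 15·(-4) · (1) / ((17)) = -60/17 = -60/17.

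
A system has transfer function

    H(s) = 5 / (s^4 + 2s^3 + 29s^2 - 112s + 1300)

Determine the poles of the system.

s = 3 ± 4j, -4 ± 6j

The poles are the roots of the denominator s^4 + 2s^3 + 29s^2 - 112s + 1300 = 0.
No real roots exist; factor into two real quadratics: (s^2 - 6s + 25)(s^2 + 8s + 52) = 0.
Each quadratic gives a conjugate pair via the quadratic formula.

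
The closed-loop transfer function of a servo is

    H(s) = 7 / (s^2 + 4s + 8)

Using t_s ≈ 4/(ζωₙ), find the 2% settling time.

Comparing s^2 + 4s + 8 to s^2 + 2ζωₙs + ωₙ²: ωₙ = √8 ≈ 2.828 rad/s and ζ = 4/(2·√8) ≈ 0.7071.
ζωₙ = 4/2 = 2, so t_s ≈ 4/(ζωₙ) = 4/2 = 2 s.

t_s ≈ 2 s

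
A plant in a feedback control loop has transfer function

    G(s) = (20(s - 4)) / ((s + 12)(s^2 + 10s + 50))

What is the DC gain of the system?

At s = 0 each factor (s + a) contributes a and each (s^2 + bs + c) contributes c.
G(0) = 20·(-4) / ((12) · (50)) = -80/600 = -2/15.

G(0) = -2/15 ≈ -0.1333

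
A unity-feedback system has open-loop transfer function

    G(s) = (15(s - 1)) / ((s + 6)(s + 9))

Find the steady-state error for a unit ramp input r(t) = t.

G(s) has no poles at the origin.
This is a Type 0 system; Kv = lim_{s→0} s·G(s) = 0, so the steady-state error for a ramp input is infinite.

e_ss = ∞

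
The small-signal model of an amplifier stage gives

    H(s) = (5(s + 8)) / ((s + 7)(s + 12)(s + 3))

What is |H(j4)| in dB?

|H(j4)|_dB ≈ -21.1 dB

Substitute s = j4: numerator = 40 + j20, denominator = -100 + j500.
|H(j4)| = |40 + j20| / |-100 + j500| = 44.721 / 509.90 ≈ 0.08771.
In decibels: 20·log₁₀(0.08771) ≈ -21.1 dB.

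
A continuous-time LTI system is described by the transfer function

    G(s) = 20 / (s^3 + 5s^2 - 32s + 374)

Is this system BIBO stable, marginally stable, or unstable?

unstable

The denominator s^3 + 5s^2 - 32s + 374 factors as (s + 11)(s^2 - 6s + 34), giving poles at s = -11, 3 ± 5j.
Since the pole(s) at s = 3 ± 5j lie in the right half-plane, the system is unstable.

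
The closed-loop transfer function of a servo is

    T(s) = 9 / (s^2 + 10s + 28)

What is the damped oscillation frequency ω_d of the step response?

ω_d ≈ 1.732 rad/s

Comparing s^2 + 10s + 28 to s^2 + 2ζωₙs + ωₙ²: ωₙ = √28 ≈ 5.292 rad/s and ζ = 10/(2·√28) ≈ 0.9449.
ζωₙ = 10/2 = 5, so ω_d = ωₙ√(1−ζ²) = √(ωₙ² − (ζωₙ)²) = √(28 − 5²) = √3 ≈ 1.732 rad/s.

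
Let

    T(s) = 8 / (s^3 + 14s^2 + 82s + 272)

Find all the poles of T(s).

The poles are the roots of the denominator s^3 + 14s^2 + 82s + 272 = 0.
Trying s = -8: the polynomial evaluates to 0, so (s + 8) is a factor.
Dividing out leaves s^2 + 6s + 34 = 0.
The quadratic formula then gives s = -3 ± 5j.

s = -3 ± 5j, -8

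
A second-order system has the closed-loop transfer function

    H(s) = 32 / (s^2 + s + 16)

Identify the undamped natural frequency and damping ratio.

ωₙ = 4 rad/s, ζ = 0.125

Compare the denominator to the standard form s^2 + 2ζωₙs + ωₙ².
ωₙ² = 16, so ωₙ = 4 rad/s.
2ζωₙ = 1, so ζ = 1/(2·4) = 0.125.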